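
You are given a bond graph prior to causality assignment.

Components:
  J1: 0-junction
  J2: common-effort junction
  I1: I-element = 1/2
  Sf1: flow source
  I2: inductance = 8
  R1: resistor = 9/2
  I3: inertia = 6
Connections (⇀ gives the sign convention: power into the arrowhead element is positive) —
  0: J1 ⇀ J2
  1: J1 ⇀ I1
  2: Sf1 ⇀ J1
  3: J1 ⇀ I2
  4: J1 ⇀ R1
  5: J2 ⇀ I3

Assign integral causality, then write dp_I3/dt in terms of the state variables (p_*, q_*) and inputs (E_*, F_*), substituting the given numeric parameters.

dp_I3/dt = 9*F_Sf1/2 - 9*p_I1 - 9*p_I2/16 - 3*p_I3/4

#2 stroke→Sf1  (Sf1 (Sf) sets flow on bond)
#1 stroke→I1  (I1 integral (f out))
#3 stroke→I2  (I2: I, integral causality)
#5 stroke→I3  (I3 outputs flow p/I3)
#0 stroke→J2  (closing 0-jn rule on J2)
#4 stroke→J1  (closing 0-jn rule on J1)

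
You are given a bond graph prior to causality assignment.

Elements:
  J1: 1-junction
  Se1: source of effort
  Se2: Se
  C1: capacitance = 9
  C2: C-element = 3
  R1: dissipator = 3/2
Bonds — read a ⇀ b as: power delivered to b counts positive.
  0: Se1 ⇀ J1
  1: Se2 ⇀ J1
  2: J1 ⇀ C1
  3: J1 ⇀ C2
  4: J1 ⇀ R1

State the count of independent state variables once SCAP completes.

β0 |J1  (Se1 (Se) sets effort on bond)
β1 |J1  (source Se2 imposes e)
β2 |J1  (C1 outputs effort q/C1)
β3 |J1  (C2 outputs effort q/C2)
β4 |R1  (J1 needs exactly one f-in)

2  (C1, C2 all integral)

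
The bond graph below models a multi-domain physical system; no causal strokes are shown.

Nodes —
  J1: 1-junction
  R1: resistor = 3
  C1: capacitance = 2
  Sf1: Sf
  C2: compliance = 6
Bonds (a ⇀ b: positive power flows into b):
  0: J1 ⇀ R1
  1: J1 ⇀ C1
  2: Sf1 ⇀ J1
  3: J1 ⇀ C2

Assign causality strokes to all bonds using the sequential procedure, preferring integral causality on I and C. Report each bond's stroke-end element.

b2 stroke→Sf1  (Sf1 (Sf) sets flow on bond)
b0 stroke→J1  (J1 flow already set via bond 2)
b1 stroke→J1  (1-jn J1 has f-setter on 2)
b3 stroke→J1  (common-f at J1 fixed by 2)

bond 0 →J1
bond 1 →J1
bond 2 →Sf1
bond 3 →J1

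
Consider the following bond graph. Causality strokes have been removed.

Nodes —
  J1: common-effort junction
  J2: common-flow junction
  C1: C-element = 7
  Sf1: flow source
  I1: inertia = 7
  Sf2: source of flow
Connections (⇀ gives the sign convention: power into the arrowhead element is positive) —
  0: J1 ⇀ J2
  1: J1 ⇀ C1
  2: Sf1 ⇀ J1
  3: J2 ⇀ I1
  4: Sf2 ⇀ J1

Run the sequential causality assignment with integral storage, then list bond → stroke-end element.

b0 |J2
b1 |J1
b2 |Sf1
b3 |I1
b4 |Sf2

β2 stroke→Sf1  (Sf1: flow source, stroke at near end)
β4 stroke→Sf2  (Sf2: flow source, stroke at near end)
β1 stroke→J1  (C1 integral (e out))
β0 stroke→J2  (common-e at J1 fixed by 1)
β3 stroke→I1  (only one flow-in slot at J2)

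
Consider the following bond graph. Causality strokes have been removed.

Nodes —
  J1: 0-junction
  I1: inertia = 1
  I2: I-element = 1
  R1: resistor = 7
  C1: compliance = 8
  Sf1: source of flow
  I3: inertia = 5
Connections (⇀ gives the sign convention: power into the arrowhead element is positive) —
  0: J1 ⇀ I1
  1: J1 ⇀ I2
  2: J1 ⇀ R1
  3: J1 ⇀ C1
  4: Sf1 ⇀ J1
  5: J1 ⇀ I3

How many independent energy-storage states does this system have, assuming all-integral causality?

4  (C1, I1, I2, I3 all integral)

#4 |Sf1  (Sf1 fixes flow; stroke at Sf1)
#0 |I1  (prefer integral on I1)
#1 |I2  (I2 integral (f out))
#3 |J1  (C1 outputs effort q/C1)
#2 |R1  (common-e at J1 fixed by 3)
#5 |I3  (J1 effort already set via bond 3)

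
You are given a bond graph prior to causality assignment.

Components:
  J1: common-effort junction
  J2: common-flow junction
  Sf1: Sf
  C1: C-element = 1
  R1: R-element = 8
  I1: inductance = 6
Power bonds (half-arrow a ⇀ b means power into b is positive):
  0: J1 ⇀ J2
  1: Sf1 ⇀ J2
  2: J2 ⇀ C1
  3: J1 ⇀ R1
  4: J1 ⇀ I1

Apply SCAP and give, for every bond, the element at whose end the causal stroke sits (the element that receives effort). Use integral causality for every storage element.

β0 stroke at J2
β1 stroke at Sf1
β2 stroke at J2
β3 stroke at J1
β4 stroke at I1

b1 |Sf1  (source Sf1 imposes f)
b0 |J2  (J2: bond 1 brought flow, rest push out)
b2 |J2  (common-f at J2 fixed by 1)
b4 |I1  (I1 integral (f out))
b3 |J1  (J1: last free bond brings effort in)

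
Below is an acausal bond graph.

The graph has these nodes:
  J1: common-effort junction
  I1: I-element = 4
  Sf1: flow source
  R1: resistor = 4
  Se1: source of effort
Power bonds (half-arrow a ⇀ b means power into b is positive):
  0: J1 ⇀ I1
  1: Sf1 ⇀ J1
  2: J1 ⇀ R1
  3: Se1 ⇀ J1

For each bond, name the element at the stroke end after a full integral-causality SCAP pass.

bond 1 |Sf1  (Sf1 (Sf) sets flow on bond)
bond 3 |J1  (Se1 (Se) sets effort on bond)
bond 0 |I1  (J1 effort already set via bond 3)
bond 2 |R1  (J1: bond 3 brought effort, rest push out)

#0 →I1
#1 →Sf1
#2 →R1
#3 →J1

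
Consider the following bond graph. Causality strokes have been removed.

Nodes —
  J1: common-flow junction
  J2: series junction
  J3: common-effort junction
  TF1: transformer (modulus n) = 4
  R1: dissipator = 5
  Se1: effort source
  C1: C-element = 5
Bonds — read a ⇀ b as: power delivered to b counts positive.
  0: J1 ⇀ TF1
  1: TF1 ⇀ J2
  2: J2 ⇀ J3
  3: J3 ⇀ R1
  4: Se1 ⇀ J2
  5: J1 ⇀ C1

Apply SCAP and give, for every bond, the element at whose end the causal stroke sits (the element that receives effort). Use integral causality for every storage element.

bond 4 →J2  (source Se1 imposes e)
bond 5 →J1  (C1 integral (e out))
bond 0 →TF1  (J1: last free bond brings flow in)
bond 1 →J2  (TF1: transformer flips bond 0)
bond 2 →J3  (only one flow-in slot at J2)
bond 3 →R1  (J3: bond 2 brought effort, rest push out)

#0 →TF1
#1 →J2
#2 →J3
#3 →R1
#4 →J2
#5 →J1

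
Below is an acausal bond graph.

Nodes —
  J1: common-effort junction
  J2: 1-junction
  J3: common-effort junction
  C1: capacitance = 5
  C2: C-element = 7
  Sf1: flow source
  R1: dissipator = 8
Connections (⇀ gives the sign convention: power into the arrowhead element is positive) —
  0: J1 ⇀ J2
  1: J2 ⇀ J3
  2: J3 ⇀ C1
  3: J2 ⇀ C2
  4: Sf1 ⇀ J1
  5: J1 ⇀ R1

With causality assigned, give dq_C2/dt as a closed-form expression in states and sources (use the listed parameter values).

dq_C2/dt = F_Sf1 - q_C1/40 - q_C2/56

bond 4 |Sf1  (source Sf1 imposes f)
bond 2 |J3  (C1 outputs effort q/C1)
bond 1 |J2  (common-e at J3 fixed by 2)
bond 3 |J2  (C2: C, integral causality)
bond 0 |J1  (J2: last free bond brings flow in)
bond 5 |R1  (common-e at J1 fixed by 0)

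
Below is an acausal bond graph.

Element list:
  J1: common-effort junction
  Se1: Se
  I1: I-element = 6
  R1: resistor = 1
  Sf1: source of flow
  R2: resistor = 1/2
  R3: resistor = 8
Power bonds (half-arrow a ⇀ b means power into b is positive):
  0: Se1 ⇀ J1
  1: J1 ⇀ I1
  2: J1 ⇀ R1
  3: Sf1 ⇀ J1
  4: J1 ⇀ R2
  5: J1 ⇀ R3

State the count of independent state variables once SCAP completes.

b0 stroke→J1  (Se1 (Se) sets effort on bond)
b3 stroke→Sf1  (Sf1 (Sf) sets flow on bond)
b1 stroke→I1  (common-e at J1 fixed by 0)
b2 stroke→R1  (J1 effort already set via bond 0)
b4 stroke→R2  (common-e at J1 fixed by 0)
b5 stroke→R3  (J1: bond 0 brought effort, rest push out)

1  (I1 all integral)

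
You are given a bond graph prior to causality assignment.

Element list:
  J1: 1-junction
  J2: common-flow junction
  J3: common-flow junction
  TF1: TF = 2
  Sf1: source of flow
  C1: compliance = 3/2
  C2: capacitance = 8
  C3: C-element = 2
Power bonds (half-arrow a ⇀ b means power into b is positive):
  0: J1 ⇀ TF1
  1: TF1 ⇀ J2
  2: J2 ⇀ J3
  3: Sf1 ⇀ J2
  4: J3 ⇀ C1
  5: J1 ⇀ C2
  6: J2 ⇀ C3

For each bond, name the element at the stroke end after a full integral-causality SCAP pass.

#0 |TF1
#1 |J2
#2 |J2
#3 |Sf1
#4 |J3
#5 |J1
#6 |J2

β3 stroke→Sf1  (Sf1 (Sf) sets flow on bond)
β1 stroke→J2  (common-f at J2 fixed by 3)
β2 stroke→J2  (common-f at J2 fixed by 3)
β6 stroke→J2  (common-f at J2 fixed by 3)
β4 stroke→J3  (common-f at J3 fixed by 2)
β0 stroke→TF1  (through TF1, causality passes straight; one stroke at TF1)
β5 stroke→J1  (1-jn J1 has f-setter on 0)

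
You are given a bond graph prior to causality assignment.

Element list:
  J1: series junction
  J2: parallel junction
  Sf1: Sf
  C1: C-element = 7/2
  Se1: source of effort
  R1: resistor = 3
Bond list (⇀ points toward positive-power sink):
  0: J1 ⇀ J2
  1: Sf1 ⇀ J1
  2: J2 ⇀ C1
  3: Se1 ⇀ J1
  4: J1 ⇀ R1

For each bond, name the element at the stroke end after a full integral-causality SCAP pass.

#1 stroke→Sf1  (Sf1 fixes flow; stroke at Sf1)
#3 stroke→J1  (Se1 fixes effort; stroke away)
#0 stroke→J1  (common-f at J1 fixed by 1)
#4 stroke→J1  (1-jn J1 has f-setter on 1)
#2 stroke→J2  (J2 needs exactly one e-in)

b0 stroke at J1
b1 stroke at Sf1
b2 stroke at J2
b3 stroke at J1
b4 stroke at J1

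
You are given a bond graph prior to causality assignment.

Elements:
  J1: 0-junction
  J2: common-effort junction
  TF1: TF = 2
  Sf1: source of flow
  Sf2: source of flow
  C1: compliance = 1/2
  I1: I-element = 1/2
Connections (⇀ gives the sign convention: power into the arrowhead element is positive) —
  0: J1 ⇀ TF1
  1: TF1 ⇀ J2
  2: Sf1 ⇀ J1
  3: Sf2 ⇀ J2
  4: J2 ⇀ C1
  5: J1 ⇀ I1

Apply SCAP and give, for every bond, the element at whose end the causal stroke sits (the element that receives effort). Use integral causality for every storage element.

β0 →J1
β1 →TF1
β2 →Sf1
β3 →Sf2
β4 →J2
β5 →I1

b2 →Sf1  (Sf1: flow source, stroke at near end)
b3 →Sf2  (Sf2 fixes flow; stroke at Sf2)
b4 →J2  (prefer integral on C1)
b1 →TF1  (0-jn J2 has e-setter on 4)
b0 →J1  (TF TF1: opposite of bond 1)
b5 →I1  (0-jn J1 has e-setter on 0)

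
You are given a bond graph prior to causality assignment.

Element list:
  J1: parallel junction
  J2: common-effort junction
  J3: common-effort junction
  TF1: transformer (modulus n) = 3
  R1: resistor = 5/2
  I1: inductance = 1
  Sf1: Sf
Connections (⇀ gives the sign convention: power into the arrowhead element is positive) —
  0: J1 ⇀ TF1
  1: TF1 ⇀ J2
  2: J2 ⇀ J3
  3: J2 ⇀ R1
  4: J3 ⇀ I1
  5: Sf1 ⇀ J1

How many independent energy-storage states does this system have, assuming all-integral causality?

#5 →Sf1  (Sf1 fixes flow; stroke at Sf1)
#0 →J1  (J1 needs exactly one e-in)
#1 →TF1  (TF1 one-in-one-out from 0)
#4 →I1  (prefer integral on I1)
#2 →J3  (J3 needs exactly one e-in)
#3 →J2  (only one effort-in slot at J2)

1  (I1 all integral)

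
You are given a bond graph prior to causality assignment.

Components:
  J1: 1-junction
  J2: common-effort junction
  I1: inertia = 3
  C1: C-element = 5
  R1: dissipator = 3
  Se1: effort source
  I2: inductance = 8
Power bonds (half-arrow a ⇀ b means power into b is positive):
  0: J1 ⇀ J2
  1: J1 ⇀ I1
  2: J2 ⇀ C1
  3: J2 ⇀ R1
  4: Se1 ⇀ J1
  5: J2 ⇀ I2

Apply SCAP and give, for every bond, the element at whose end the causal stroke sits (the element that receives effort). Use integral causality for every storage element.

bond 4 |J1  (source Se1 imposes e)
bond 1 |I1  (I1 integral (f out))
bond 0 |J1  (common-f at J1 fixed by 1)
bond 2 |J2  (C1: C, integral causality)
bond 3 |R1  (J2 effort already set via bond 2)
bond 5 |I2  (J2 effort already set via bond 2)

b0 stroke at J1
b1 stroke at I1
b2 stroke at J2
b3 stroke at R1
b4 stroke at J1
b5 stroke at I2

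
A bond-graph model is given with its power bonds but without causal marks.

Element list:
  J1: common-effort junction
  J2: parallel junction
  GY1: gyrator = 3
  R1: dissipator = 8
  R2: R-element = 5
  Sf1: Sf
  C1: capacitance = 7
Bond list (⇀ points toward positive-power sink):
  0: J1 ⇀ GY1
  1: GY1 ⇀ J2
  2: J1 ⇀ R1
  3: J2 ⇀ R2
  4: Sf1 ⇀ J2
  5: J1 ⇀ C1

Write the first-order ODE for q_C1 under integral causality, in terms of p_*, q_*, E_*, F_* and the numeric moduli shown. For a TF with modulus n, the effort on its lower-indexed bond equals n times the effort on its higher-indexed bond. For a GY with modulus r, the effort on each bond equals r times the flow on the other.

β4 →Sf1  (Sf1 fixes flow; stroke at Sf1)
β5 →J1  (prefer integral on C1)
β0 →GY1  (J1 effort already set via bond 5)
β2 →R1  (J1 effort already set via bond 5)
β1 →GY1  (GY1 both-in/both-out from 0)
β3 →J2  (only one effort-in slot at J2)

dq_C1/dt = -5*F_Sf1/3 - 7*q_C1/72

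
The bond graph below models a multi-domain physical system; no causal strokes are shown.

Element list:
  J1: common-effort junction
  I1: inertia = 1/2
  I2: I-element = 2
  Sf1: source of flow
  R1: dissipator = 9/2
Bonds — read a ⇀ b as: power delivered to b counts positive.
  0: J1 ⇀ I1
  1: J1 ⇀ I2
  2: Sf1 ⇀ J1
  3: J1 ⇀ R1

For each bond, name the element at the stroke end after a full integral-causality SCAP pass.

#0 stroke at I1
#1 stroke at I2
#2 stroke at Sf1
#3 stroke at J1

β2 |Sf1  (Sf1 fixes flow; stroke at Sf1)
β0 |I1  (I1 integral (f out))
β1 |I2  (I2 outputs flow p/I2)
β3 |J1  (only one effort-in slot at J1)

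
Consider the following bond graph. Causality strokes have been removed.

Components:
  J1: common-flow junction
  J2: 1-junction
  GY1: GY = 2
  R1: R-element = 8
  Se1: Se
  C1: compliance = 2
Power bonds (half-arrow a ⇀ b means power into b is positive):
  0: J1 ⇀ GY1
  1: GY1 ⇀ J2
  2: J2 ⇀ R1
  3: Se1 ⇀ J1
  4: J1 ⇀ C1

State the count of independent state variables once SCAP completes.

bond 3 →J1  (Se1 fixes effort; stroke away)
bond 4 →J1  (C1: C, integral causality)
bond 0 →GY1  (only one flow-in slot at J1)
bond 1 →GY1  (through GY1, causality inverts; strokes same side of GY1)
bond 2 →J2  (common-f at J2 fixed by 1)

1  (C1 all integral)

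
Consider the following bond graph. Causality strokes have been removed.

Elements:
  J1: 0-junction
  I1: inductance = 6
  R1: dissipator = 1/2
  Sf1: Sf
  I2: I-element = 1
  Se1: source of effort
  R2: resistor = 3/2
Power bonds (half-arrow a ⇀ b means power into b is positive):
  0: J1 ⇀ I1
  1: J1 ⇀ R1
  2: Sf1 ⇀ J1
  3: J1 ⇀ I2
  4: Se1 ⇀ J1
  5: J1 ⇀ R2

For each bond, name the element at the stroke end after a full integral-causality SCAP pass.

b0 |I1
b1 |R1
b2 |Sf1
b3 |I2
b4 |J1
b5 |R2

b2 stroke at Sf1  (Sf1 (Sf) sets flow on bond)
b4 stroke at J1  (Se1 fixes effort; stroke away)
b0 stroke at I1  (J1: bond 4 brought effort, rest push out)
b1 stroke at R1  (J1 effort already set via bond 4)
b3 stroke at I2  (common-e at J1 fixed by 4)
b5 stroke at R2  (J1: bond 4 brought effort, rest push out)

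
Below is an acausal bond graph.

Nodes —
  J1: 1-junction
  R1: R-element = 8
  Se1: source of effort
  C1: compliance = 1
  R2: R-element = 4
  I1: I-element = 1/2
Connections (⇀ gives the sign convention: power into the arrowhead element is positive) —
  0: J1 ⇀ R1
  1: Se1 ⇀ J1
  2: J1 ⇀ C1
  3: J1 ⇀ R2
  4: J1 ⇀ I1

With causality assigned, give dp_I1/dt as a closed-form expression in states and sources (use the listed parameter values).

bond 1 stroke at J1  (Se1 fixes effort; stroke away)
bond 2 stroke at J1  (C1 integral (e out))
bond 4 stroke at I1  (prefer integral on I1)
bond 0 stroke at J1  (J1 flow already set via bond 4)
bond 3 stroke at J1  (common-f at J1 fixed by 4)

dp_I1/dt = E_Se1 - 24*p_I1 - q_C1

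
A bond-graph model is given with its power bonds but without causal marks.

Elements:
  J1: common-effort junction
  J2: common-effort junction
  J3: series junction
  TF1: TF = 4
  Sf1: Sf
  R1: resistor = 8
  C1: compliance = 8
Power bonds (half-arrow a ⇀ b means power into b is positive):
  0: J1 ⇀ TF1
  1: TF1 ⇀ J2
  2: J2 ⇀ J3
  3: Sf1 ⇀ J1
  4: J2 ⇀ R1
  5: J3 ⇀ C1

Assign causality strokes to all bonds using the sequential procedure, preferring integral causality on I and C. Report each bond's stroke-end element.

#0 stroke at J1
#1 stroke at TF1
#2 stroke at J2
#3 stroke at Sf1
#4 stroke at R1
#5 stroke at J3

β3 stroke→Sf1  (Sf1 (Sf) sets flow on bond)
β0 stroke→J1  (closing 0-jn rule on J1)
β1 stroke→TF1  (through TF1, causality passes straight; one stroke at TF1)
β5 stroke→J3  (C1 integral (e out))
β2 stroke→J2  (only one flow-in slot at J3)
β4 stroke→R1  (0-jn J2 has e-setter on 2)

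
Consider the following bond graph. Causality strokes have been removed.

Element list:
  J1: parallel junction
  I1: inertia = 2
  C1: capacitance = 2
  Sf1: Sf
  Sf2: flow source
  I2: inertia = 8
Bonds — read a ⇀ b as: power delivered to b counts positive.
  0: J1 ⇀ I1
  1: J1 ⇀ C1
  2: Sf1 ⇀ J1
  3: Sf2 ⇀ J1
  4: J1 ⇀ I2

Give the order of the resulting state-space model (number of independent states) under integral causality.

#2 →Sf1  (Sf1: flow source, stroke at near end)
#3 →Sf2  (Sf2: flow source, stroke at near end)
#0 →I1  (prefer integral on I1)
#1 →J1  (C1 outputs effort q/C1)
#4 →I2  (J1: bond 1 brought effort, rest push out)

3  (C1, I1, I2 all integral)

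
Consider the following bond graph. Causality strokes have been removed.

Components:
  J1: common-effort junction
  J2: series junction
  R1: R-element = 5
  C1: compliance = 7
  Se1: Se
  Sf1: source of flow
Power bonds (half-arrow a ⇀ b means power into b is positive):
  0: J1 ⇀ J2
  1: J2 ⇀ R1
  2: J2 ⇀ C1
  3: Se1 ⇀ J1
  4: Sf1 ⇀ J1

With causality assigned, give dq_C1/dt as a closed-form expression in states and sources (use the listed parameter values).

dq_C1/dt = E_Se1/5 - q_C1/35

bond 3 |J1  (Se1 (Se) sets effort on bond)
bond 4 |Sf1  (Sf1 fixes flow; stroke at Sf1)
bond 0 |J2  (0-jn J1 has e-setter on 3)
bond 2 |J2  (prefer integral on C1)
bond 1 |R1  (closing 1-jn rule on J2)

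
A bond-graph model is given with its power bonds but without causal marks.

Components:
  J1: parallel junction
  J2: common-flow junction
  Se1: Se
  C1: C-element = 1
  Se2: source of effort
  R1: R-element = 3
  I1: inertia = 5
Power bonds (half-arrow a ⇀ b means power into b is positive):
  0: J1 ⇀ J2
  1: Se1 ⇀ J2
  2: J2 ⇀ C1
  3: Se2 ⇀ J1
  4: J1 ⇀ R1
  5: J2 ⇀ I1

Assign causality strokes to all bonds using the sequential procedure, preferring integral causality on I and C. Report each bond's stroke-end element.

b1 →J2  (Se1: effort source, stroke at far end)
b3 →J1  (source Se2 imposes e)
b0 →J2  (J1 effort already set via bond 3)
b4 →R1  (common-e at J1 fixed by 3)
b2 →J2  (C1 outputs effort q/C1)
b5 →I1  (J2: last free bond brings flow in)

bond 0 stroke at J2
bond 1 stroke at J2
bond 2 stroke at J2
bond 3 stroke at J1
bond 4 stroke at R1
bond 5 stroke at I1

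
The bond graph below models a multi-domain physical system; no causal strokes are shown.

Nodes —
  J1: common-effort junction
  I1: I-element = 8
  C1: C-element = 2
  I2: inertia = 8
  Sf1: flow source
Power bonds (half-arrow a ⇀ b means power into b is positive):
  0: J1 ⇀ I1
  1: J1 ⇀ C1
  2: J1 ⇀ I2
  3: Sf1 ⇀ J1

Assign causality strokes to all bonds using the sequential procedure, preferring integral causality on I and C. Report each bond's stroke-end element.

β0 |I1
β1 |J1
β2 |I2
β3 |Sf1

bond 3 stroke at Sf1  (Sf1 (Sf) sets flow on bond)
bond 0 stroke at I1  (I1 outputs flow p/I1)
bond 1 stroke at J1  (prefer integral on C1)
bond 2 stroke at I2  (J1 effort already set via bond 1)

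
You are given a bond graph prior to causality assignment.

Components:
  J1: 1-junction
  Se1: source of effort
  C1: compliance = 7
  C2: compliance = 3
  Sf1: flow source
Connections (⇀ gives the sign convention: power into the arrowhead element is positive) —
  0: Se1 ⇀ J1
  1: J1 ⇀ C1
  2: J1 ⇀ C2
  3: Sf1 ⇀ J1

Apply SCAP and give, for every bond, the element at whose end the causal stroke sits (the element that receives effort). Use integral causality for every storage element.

bond 0 stroke→J1
bond 1 stroke→J1
bond 2 stroke→J1
bond 3 stroke→Sf1

#0 →J1  (Se1: effort source, stroke at far end)
#3 →Sf1  (source Sf1 imposes f)
#1 →J1  (common-f at J1 fixed by 3)
#2 →J1  (J1 flow already set via bond 3)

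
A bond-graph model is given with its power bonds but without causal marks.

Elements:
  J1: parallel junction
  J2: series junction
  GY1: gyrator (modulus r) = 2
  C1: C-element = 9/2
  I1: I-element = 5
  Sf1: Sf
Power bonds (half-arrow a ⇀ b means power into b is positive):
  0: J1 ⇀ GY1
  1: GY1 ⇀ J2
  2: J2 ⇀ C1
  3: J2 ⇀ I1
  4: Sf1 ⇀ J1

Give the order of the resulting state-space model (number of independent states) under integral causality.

bond 4 →Sf1  (Sf1: flow source, stroke at near end)
bond 0 →J1  (only one effort-in slot at J1)
bond 1 →J2  (GY1: gyrator matches bond 0)
bond 2 →J2  (prefer integral on C1)
bond 3 →I1  (J2: last free bond brings flow in)

2  (C1, I1 all integral)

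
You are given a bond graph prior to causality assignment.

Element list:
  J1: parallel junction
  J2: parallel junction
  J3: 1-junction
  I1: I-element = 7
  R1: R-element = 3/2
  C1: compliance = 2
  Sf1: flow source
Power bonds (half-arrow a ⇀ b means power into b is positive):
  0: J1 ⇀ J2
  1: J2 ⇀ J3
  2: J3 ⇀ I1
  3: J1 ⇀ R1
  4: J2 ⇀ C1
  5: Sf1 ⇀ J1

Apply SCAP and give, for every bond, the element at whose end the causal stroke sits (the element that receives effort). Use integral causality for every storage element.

#0 stroke→J1
#1 stroke→J3
#2 stroke→I1
#3 stroke→R1
#4 stroke→J2
#5 stroke→Sf1

b5 |Sf1  (source Sf1 imposes f)
b2 |I1  (I1: I, integral causality)
b1 |J3  (common-f at J3 fixed by 2)
b4 |J2  (C1: C, integral causality)
b0 |J1  (0-jn J2 has e-setter on 4)
b3 |R1  (common-e at J1 fixed by 0)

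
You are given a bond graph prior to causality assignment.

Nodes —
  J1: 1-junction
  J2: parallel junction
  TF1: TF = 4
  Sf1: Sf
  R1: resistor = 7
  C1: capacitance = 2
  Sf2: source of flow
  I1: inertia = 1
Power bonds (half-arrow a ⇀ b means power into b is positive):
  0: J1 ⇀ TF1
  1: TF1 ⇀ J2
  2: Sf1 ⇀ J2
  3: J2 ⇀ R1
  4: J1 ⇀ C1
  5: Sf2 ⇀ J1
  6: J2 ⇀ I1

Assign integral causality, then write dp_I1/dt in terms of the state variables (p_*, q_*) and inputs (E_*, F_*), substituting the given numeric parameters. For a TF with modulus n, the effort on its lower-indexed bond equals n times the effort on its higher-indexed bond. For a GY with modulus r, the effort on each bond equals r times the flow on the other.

dp_I1/dt = 7*F_Sf1 + 28*F_Sf2 - 7*p_I1

#2 |Sf1  (Sf1 (Sf) sets flow on bond)
#5 |Sf2  (source Sf2 imposes f)
#0 |J1  (1-jn J1 has f-setter on 5)
#4 |J1  (J1: bond 5 brought flow, rest push out)
#1 |TF1  (TF TF1: opposite of bond 0)
#6 |I1  (I1 outputs flow p/I1)
#3 |J2  (only one effort-in slot at J2)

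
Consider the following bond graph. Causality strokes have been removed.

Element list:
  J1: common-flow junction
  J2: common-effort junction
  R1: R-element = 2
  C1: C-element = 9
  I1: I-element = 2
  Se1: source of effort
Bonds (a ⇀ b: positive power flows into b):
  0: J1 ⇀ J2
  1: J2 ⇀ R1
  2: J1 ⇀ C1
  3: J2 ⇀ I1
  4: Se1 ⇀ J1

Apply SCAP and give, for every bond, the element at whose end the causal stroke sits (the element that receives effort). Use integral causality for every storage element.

bond 4 stroke→J1  (Se1: effort source, stroke at far end)
bond 2 stroke→J1  (prefer integral on C1)
bond 0 stroke→J2  (J1: last free bond brings flow in)
bond 1 stroke→R1  (J2: bond 0 brought effort, rest push out)
bond 3 stroke→I1  (J2 effort already set via bond 0)

β0 |J2
β1 |R1
β2 |J1
β3 |I1
β4 |J1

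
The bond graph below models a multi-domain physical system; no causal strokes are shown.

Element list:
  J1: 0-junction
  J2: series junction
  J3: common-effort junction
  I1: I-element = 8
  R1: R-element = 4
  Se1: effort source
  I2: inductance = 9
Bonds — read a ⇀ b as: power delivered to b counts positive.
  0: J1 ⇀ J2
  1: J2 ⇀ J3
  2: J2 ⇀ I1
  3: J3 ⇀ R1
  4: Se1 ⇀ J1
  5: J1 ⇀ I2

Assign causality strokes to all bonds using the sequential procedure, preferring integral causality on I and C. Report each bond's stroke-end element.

bond 4 stroke at J1  (Se1 (Se) sets effort on bond)
bond 0 stroke at J2  (0-jn J1 has e-setter on 4)
bond 5 stroke at I2  (common-e at J1 fixed by 4)
bond 2 stroke at I1  (prefer integral on I1)
bond 1 stroke at J2  (J2 flow already set via bond 2)
bond 3 stroke at J3  (J3 needs exactly one e-in)

#0 →J2
#1 →J2
#2 →I1
#3 →J3
#4 →J1
#5 →I2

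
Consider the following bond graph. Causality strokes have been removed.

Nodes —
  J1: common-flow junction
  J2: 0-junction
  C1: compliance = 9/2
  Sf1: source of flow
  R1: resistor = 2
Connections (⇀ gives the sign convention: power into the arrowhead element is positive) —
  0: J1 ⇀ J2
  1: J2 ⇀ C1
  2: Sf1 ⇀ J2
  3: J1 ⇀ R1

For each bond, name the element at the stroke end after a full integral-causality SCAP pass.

#0 stroke→J1
#1 stroke→J2
#2 stroke→Sf1
#3 stroke→R1

#2 stroke at Sf1  (Sf1 fixes flow; stroke at Sf1)
#1 stroke at J2  (C1 outputs effort q/C1)
#0 stroke at J1  (0-jn J2 has e-setter on 1)
#3 stroke at R1  (closing 1-jn rule on J1)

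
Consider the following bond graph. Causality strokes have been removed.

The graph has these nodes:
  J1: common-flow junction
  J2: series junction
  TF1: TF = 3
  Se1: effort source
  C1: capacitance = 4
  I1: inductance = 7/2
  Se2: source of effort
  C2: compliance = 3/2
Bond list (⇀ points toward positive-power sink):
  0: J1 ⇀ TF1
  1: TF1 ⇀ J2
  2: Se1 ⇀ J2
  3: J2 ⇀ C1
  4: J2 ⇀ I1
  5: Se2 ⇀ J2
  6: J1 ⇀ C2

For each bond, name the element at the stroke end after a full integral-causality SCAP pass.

b2 |J2  (Se1: effort source, stroke at far end)
b5 |J2  (Se2 (Se) sets effort on bond)
b3 |J2  (C1 integral (e out))
b4 |I1  (I1: I, integral causality)
b1 |J2  (J2: bond 4 brought flow, rest push out)
b0 |TF1  (TF TF1: opposite of bond 1)
b6 |J1  (1-jn J1 has f-setter on 0)

β0 stroke at TF1
β1 stroke at J2
β2 stroke at J2
β3 stroke at J2
β4 stroke at I1
β5 stroke at J2
β6 stroke at J1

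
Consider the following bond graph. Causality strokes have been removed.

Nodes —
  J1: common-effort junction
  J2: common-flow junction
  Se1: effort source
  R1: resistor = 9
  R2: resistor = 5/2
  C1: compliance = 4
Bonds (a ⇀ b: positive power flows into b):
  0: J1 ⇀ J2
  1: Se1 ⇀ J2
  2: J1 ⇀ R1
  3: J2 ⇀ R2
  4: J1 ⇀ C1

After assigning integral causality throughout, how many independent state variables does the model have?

1  (C1 all integral)

β1 |J2  (Se1 fixes effort; stroke away)
β4 |J1  (C1 integral (e out))
β0 |J2  (common-e at J1 fixed by 4)
β2 |R1  (common-e at J1 fixed by 4)
β3 |R2  (J2 needs exactly one f-in)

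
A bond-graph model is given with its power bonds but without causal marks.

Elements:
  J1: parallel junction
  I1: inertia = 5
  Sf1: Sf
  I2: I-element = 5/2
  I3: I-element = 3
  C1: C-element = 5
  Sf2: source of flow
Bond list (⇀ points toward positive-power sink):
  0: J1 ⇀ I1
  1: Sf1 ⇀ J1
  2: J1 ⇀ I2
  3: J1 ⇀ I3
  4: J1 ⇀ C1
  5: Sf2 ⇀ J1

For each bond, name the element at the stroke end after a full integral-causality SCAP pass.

bond 1 →Sf1  (source Sf1 imposes f)
bond 5 →Sf2  (Sf2: flow source, stroke at near end)
bond 0 →I1  (I1 integral (f out))
bond 2 →I2  (I2 integral (f out))
bond 3 →I3  (prefer integral on I3)
bond 4 →J1  (J1 needs exactly one e-in)

β0 |I1
β1 |Sf1
β2 |I2
β3 |I3
β4 |J1
β5 |Sf2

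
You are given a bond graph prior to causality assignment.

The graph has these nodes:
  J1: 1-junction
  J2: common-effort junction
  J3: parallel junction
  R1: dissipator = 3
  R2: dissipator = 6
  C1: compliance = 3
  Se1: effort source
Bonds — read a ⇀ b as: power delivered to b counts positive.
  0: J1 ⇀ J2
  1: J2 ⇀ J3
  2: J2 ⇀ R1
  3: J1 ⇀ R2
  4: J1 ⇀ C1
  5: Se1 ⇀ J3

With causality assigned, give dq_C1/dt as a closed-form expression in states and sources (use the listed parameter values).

dq_C1/dt = -E_Se1/6 - q_C1/18

#5 →J3  (Se1 (Se) sets effort on bond)
#1 →J2  (J3 effort already set via bond 5)
#0 →J1  (J2 effort already set via bond 1)
#2 →R1  (common-e at J2 fixed by 1)
#4 →J1  (C1 outputs effort q/C1)
#3 →R2  (closing 1-jn rule on J1)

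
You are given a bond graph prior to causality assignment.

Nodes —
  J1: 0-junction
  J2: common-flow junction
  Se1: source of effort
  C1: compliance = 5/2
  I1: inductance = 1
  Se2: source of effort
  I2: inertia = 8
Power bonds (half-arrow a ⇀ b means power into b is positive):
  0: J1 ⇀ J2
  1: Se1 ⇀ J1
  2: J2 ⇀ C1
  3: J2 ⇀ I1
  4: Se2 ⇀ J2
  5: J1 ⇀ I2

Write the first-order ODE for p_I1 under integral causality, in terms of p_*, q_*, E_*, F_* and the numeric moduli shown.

dp_I1/dt = E_Se1 + E_Se2 - 2*q_C1/5

β1 |J1  (source Se1 imposes e)
β4 |J2  (Se2: effort source, stroke at far end)
β0 |J2  (J1 effort already set via bond 1)
β5 |I2  (0-jn J1 has e-setter on 1)
β2 |J2  (prefer integral on C1)
β3 |I1  (only one flow-in slot at J2)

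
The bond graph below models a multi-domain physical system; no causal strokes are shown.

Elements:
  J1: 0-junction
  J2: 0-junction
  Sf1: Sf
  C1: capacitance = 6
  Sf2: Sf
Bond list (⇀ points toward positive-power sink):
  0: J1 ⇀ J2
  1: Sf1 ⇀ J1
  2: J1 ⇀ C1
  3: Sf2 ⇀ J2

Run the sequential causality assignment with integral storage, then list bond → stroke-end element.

b1 |Sf1  (source Sf1 imposes f)
b3 |Sf2  (Sf2 (Sf) sets flow on bond)
b0 |J2  (closing 0-jn rule on J2)
b2 |J1  (J1: last free bond brings effort in)

β0 →J2
β1 →Sf1
β2 →J1
β3 →Sf2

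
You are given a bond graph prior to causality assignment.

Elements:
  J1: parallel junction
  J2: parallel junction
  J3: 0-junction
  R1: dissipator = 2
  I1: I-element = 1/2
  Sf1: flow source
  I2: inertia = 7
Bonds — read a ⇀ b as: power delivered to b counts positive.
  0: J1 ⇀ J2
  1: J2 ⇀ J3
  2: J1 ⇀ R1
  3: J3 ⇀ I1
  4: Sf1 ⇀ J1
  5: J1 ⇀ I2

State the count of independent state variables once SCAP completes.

b4 stroke at Sf1  (Sf1: flow source, stroke at near end)
b3 stroke at I1  (I1: I, integral causality)
b1 stroke at J3  (only one effort-in slot at J3)
b0 stroke at J2  (only one effort-in slot at J2)
b5 stroke at I2  (I2 integral (f out))
b2 stroke at J1  (J1 needs exactly one e-in)

2  (I1, I2 all integral)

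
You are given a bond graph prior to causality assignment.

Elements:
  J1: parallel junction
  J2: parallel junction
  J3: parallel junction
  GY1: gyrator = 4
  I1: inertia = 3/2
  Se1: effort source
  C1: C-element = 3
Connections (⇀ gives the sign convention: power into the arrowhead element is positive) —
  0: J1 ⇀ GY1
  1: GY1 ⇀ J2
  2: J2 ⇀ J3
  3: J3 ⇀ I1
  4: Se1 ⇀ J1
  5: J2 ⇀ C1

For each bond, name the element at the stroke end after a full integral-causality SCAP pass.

b4 →J1  (Se1 (Se) sets effort on bond)
b0 →GY1  (common-e at J1 fixed by 4)
b1 →GY1  (GY1: gyrator matches bond 0)
b3 →I1  (I1: I, integral causality)
b2 →J3  (J3 needs exactly one e-in)
b5 →J2  (only one effort-in slot at J2)

bond 0 stroke at GY1
bond 1 stroke at GY1
bond 2 stroke at J3
bond 3 stroke at I1
bond 4 stroke at J1
bond 5 stroke at J2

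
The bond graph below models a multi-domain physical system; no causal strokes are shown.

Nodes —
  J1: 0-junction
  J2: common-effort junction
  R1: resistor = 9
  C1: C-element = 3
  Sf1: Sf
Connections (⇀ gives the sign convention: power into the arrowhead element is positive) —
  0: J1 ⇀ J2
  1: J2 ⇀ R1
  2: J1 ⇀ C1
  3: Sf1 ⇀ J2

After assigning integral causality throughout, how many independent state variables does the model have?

bond 3 |Sf1  (Sf1: flow source, stroke at near end)
bond 2 |J1  (prefer integral on C1)
bond 0 |J2  (common-e at J1 fixed by 2)
bond 1 |R1  (J2 effort already set via bond 0)

1  (C1 all integral)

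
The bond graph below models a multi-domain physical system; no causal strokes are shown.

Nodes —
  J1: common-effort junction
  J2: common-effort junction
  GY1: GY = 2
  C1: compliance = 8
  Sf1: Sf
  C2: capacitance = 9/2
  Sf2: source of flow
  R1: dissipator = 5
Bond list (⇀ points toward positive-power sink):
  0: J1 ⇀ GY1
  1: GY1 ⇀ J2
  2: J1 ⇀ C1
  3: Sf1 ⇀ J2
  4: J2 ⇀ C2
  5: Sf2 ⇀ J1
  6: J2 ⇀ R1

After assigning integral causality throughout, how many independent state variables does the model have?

b3 →Sf1  (Sf1: flow source, stroke at near end)
b5 →Sf2  (Sf2 (Sf) sets flow on bond)
b2 →J1  (prefer integral on C1)
b0 →GY1  (0-jn J1 has e-setter on 2)
b1 →GY1  (GY1: gyrator matches bond 0)
b4 →J2  (prefer integral on C2)
b6 →R1  (J2: bond 4 brought effort, rest push out)

2  (C1, C2 all integral)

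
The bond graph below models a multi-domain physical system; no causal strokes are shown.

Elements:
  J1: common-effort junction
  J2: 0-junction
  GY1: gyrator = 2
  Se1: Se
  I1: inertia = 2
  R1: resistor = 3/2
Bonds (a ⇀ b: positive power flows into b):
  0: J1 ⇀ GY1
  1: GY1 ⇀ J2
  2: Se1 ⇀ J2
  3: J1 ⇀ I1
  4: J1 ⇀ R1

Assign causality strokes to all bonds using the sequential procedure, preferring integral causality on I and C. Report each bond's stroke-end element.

b2 →J2  (Se1 (Se) sets effort on bond)
b1 →GY1  (J2: bond 2 brought effort, rest push out)
b0 →GY1  (GY1: gyrator matches bond 1)
b3 →I1  (prefer integral on I1)
b4 →J1  (J1: last free bond brings effort in)

β0 stroke→GY1
β1 stroke→GY1
β2 stroke→J2
β3 stroke→I1
β4 stroke→J1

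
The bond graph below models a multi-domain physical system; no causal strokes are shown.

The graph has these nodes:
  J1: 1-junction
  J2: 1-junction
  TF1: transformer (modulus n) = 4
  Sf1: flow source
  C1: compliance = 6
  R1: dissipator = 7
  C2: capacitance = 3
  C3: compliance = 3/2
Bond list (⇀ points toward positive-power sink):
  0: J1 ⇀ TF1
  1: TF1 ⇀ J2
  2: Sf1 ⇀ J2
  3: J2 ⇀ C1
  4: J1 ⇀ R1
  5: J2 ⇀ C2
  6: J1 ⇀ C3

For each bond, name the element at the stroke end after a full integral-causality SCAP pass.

#0 stroke at TF1
#1 stroke at J2
#2 stroke at Sf1
#3 stroke at J2
#4 stroke at J1
#5 stroke at J2
#6 stroke at J1

b2 |Sf1  (source Sf1 imposes f)
b1 |J2  (J2: bond 2 brought flow, rest push out)
b3 |J2  (1-jn J2 has f-setter on 2)
b5 |J2  (J2 flow already set via bond 2)
b0 |TF1  (TF1: transformer flips bond 1)
b4 |J1  (J1 flow already set via bond 0)
b6 |J1  (common-f at J1 fixed by 0)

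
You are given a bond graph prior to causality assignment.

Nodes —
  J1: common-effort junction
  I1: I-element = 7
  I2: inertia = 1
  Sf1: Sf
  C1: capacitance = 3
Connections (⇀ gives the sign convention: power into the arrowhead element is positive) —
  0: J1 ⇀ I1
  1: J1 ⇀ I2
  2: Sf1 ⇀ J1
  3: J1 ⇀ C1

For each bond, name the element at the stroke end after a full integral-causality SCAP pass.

bond 0 |I1
bond 1 |I2
bond 2 |Sf1
bond 3 |J1

bond 2 stroke at Sf1  (source Sf1 imposes f)
bond 0 stroke at I1  (I1 outputs flow p/I1)
bond 1 stroke at I2  (prefer integral on I2)
bond 3 stroke at J1  (J1: last free bond brings effort in)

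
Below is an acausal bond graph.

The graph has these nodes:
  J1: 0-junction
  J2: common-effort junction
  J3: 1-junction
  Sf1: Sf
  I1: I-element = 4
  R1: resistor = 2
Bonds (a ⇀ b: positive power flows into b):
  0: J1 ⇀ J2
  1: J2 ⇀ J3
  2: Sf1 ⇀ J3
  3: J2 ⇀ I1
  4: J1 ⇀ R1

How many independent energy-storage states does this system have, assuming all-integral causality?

1  (I1 all integral)

b2 →Sf1  (Sf1: flow source, stroke at near end)
b1 →J3  (common-f at J3 fixed by 2)
b3 →I1  (I1 outputs flow p/I1)
b0 →J2  (J2 needs exactly one e-in)
b4 →J1  (J1: last free bond brings effort in)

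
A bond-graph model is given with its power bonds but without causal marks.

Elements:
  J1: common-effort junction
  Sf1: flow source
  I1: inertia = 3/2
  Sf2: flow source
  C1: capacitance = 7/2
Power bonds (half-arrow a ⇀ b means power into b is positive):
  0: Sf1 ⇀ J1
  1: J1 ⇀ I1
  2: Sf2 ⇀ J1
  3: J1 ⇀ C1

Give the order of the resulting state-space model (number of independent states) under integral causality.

2  (C1, I1 all integral)

β0 stroke at Sf1  (Sf1 fixes flow; stroke at Sf1)
β2 stroke at Sf2  (Sf2: flow source, stroke at near end)
β1 stroke at I1  (I1: I, integral causality)
β3 stroke at J1  (only one effort-in slot at J1)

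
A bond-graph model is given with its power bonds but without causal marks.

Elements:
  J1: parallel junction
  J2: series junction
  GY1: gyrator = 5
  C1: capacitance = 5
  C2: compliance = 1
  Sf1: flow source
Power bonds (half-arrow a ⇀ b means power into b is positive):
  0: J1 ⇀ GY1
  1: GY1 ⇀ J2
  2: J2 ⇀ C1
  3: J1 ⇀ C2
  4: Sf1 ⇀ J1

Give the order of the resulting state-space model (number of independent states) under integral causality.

2  (C1, C2 all integral)

#4 →Sf1  (Sf1: flow source, stroke at near end)
#2 →J2  (C1 outputs effort q/C1)
#1 →GY1  (J2 needs exactly one f-in)
#0 →GY1  (GY1: gyrator matches bond 1)
#3 →J1  (only one effort-in slot at J1)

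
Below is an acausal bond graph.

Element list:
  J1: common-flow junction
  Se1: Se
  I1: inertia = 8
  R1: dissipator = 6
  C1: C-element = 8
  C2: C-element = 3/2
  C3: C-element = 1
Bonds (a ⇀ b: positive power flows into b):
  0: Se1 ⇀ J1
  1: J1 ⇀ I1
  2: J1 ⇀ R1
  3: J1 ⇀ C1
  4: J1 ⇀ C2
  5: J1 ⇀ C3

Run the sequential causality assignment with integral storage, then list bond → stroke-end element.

β0 stroke→J1
β1 stroke→I1
β2 stroke→J1
β3 stroke→J1
β4 stroke→J1
β5 stroke→J1

bond 0 stroke at J1  (Se1 fixes effort; stroke away)
bond 1 stroke at I1  (I1 outputs flow p/I1)
bond 2 stroke at J1  (1-jn J1 has f-setter on 1)
bond 3 stroke at J1  (J1 flow already set via bond 1)
bond 4 stroke at J1  (1-jn J1 has f-setter on 1)
bond 5 stroke at J1  (1-jn J1 has f-setter on 1)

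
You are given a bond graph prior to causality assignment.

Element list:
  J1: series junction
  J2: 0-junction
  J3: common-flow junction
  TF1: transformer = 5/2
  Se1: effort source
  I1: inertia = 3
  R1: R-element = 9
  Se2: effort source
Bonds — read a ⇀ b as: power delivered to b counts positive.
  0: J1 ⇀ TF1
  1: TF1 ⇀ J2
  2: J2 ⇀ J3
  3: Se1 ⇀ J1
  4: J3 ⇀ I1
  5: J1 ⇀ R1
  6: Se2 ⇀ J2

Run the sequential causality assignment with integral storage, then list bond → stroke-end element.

bond 0 |J1
bond 1 |TF1
bond 2 |J3
bond 3 |J1
bond 4 |I1
bond 5 |R1
bond 6 |J2

β3 →J1  (Se1 fixes effort; stroke away)
β6 →J2  (Se2 (Se) sets effort on bond)
β1 →TF1  (common-e at J2 fixed by 6)
β2 →J3  (J2: bond 6 brought effort, rest push out)
β4 →I1  (J3: last free bond brings flow in)
β0 →J1  (through TF1, causality passes straight; one stroke at TF1)
β5 →R1  (J1: last free bond brings flow in)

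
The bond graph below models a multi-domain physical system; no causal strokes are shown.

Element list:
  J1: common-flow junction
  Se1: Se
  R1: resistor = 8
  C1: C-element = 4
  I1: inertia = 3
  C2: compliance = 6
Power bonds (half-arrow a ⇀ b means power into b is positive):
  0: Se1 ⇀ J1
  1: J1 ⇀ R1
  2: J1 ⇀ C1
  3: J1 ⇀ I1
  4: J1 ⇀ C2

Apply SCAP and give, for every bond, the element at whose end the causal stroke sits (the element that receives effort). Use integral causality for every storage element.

#0 |J1  (Se1: effort source, stroke at far end)
#2 |J1  (C1: C, integral causality)
#3 |I1  (I1: I, integral causality)
#1 |J1  (J1: bond 3 brought flow, rest push out)
#4 |J1  (J1 flow already set via bond 3)

bond 0 stroke at J1
bond 1 stroke at J1
bond 2 stroke at J1
bond 3 stroke at I1
bond 4 stroke at J1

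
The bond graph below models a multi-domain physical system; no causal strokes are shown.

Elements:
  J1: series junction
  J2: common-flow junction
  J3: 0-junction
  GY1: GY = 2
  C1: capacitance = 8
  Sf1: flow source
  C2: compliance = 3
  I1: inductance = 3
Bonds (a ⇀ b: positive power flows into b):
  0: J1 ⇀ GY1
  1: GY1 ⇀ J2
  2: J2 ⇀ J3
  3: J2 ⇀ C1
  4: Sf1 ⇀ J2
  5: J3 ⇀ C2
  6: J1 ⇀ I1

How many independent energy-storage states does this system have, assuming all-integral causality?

#4 stroke at Sf1  (Sf1 fixes flow; stroke at Sf1)
#1 stroke at J2  (common-f at J2 fixed by 4)
#2 stroke at J2  (J2 flow already set via bond 4)
#3 stroke at J2  (1-jn J2 has f-setter on 4)
#5 stroke at J3  (J3: last free bond brings effort in)
#0 stroke at J1  (GY GY1: same side as bond 1)
#6 stroke at I1  (closing 1-jn rule on J1)

3  (C1, C2, I1 all integral)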